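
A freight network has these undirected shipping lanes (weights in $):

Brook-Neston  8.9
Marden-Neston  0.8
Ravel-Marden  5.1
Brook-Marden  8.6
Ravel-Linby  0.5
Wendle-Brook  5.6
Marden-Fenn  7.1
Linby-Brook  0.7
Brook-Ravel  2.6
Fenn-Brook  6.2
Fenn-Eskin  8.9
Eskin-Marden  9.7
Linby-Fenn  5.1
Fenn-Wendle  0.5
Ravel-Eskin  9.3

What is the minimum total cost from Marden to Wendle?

$7.6

Running Dijkstra from Marden:
Marden: 0
Neston: 0.8  (via Marden)
Ravel: 5.1  (via Marden)
Linby: 5.6  (via Ravel)
Brook: 6.3  (via Linby)
Fenn: 7.1  (via Marden)
Wendle: 7.6  (via Fenn)
Shortest route: Marden → Fenn → Wendle = $7.6.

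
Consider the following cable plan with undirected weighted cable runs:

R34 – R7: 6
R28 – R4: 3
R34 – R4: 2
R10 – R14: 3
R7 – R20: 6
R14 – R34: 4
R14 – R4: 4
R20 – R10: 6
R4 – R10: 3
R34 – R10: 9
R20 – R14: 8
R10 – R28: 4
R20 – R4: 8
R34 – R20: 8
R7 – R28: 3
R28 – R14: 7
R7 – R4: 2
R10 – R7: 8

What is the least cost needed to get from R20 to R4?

Compare a few routes:
R20–R10–R4: 6+3 = 9
R20–R34–R4: 8+2 = 10
R20–R4: 8 = 8
The minimum is 8 via R20–R4.

8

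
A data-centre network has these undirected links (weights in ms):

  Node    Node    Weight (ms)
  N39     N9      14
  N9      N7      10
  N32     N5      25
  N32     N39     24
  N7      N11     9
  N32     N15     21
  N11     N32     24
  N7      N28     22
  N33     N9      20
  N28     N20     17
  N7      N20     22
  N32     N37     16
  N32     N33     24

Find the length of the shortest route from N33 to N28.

Settle nodes by increasing distance from N33:
N33: 0
N9: 20  (via N33)
N32: 24  (via N33)
N7: 30  (via N9)
N39: 34  (via N9)
N11: 39  (via N7)
N37: 40  (via N32)
N15: 45  (via N32)
N5: 49  (via N32)
N28: 52  (via N7)
Shortest route: N33–N9–N7–N28 = 52 ms.

52 ms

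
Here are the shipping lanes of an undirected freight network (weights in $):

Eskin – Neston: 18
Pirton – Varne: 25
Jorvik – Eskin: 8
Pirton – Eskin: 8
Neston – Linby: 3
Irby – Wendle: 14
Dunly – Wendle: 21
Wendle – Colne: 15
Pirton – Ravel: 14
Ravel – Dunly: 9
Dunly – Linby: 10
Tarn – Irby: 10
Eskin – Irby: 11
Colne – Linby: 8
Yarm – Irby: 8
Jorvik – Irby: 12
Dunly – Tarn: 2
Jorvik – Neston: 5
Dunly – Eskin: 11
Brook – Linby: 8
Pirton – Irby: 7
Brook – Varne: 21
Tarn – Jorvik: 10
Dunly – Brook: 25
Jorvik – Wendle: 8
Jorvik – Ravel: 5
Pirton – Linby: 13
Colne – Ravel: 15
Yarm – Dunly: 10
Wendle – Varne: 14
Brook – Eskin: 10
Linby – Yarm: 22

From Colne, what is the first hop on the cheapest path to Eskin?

Linby

Compare a few routes:
Colne - Ravel - Jorvik - Eskin: 15+5+8 = 28
Colne - Linby - Neston - Jorvik - Eskin: 8+3+5+8 = 24
Colne - Linby - Brook - Eskin: 8+8+10 = 26
Cheapest is Colne - Linby - Neston - Jorvik - Eskin at $24.
So from Colne the first move is to Linby.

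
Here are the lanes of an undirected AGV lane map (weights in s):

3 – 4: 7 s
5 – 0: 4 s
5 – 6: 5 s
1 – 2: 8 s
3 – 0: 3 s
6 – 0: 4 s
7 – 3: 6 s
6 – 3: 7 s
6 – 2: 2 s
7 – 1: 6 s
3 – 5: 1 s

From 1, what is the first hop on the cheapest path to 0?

Candidate routes:
1–2–6–0: 8+2+4 = 14
1–7–3–0: 6+6+3 = 15
The minimum is 14 s via 1–2–6–0.
So from 1 the first move is to 2.

2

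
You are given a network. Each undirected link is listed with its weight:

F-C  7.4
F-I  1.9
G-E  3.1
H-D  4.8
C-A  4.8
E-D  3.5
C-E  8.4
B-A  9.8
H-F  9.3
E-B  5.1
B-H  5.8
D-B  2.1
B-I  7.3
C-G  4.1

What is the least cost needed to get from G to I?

13.4

Running Dijkstra from G:
G: 0
E: 3.1  (via G)
C: 4.1  (via G)
D: 6.6  (via E)
B: 8.2  (via E)
A: 8.9  (via C)
H: 11.4  (via D)
F: 11.5  (via C)
I: 13.4  (via F)
Shortest route: G–C–F–I = 13.4.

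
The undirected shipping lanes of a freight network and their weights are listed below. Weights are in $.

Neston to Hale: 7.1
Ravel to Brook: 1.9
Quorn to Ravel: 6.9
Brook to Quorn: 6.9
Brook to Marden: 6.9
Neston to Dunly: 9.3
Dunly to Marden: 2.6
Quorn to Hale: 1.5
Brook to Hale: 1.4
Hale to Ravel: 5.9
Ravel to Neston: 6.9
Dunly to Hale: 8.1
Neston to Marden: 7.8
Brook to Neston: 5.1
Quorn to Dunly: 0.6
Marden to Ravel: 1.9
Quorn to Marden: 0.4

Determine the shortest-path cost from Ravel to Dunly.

$2.9

Enumerating some paths:
Ravel–Marden–Dunly: 1.9+2.6 = 4.5
Ravel–Marden–Quorn–Dunly: 1.9+0.4+0.6 = 2.9
The minimum is $2.9 via Ravel–Marden–Quorn–Dunly.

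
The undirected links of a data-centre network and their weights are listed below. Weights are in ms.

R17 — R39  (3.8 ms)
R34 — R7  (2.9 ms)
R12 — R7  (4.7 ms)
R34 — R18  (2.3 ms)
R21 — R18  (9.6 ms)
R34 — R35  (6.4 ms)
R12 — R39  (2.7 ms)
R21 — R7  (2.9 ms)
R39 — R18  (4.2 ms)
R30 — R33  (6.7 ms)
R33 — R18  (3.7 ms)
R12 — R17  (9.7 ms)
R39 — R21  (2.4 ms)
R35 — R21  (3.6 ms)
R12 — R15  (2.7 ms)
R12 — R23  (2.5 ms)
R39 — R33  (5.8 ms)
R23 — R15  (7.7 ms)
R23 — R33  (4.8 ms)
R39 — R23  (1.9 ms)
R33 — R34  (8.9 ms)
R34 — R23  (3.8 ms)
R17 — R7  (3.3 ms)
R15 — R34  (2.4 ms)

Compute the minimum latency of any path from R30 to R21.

14.9 ms

Candidate routes:
R30 - R33 - R18 - R39 - R21: 6.7+3.7+4.2+2.4 = 17
R30 - R33 - R39 - R21: 6.7+5.8+2.4 = 14.9
R30 - R33 - R23 - R39 - R21: 6.7+4.8+1.9+2.4 = 15.8
The minimum is 14.9 ms via R30 - R33 - R39 - R21.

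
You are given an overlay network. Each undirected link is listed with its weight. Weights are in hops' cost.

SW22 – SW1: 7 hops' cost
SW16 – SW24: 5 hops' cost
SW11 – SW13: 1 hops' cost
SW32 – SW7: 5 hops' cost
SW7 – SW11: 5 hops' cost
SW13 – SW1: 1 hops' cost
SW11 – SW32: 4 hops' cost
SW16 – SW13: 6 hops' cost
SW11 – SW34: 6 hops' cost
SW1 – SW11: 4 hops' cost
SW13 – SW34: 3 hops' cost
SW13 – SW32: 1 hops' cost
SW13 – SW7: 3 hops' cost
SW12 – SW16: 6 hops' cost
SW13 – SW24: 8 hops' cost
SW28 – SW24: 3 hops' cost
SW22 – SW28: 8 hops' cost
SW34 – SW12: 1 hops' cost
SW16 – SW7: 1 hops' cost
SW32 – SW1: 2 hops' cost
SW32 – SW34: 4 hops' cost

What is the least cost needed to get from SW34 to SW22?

Compare a few routes:
SW34–SW32–SW1–SW22: 4+2+7 = 13
SW34–SW13–SW1–SW22: 3+1+7 = 11
SW34–SW13–SW32–SW1–SW22: 3+1+2+7 = 13
SW34–SW32–SW13–SW1–SW22: 4+1+1+7 = 13
The minimum is 11 hops' cost via SW34–SW13–SW1–SW22.

11 hops' cost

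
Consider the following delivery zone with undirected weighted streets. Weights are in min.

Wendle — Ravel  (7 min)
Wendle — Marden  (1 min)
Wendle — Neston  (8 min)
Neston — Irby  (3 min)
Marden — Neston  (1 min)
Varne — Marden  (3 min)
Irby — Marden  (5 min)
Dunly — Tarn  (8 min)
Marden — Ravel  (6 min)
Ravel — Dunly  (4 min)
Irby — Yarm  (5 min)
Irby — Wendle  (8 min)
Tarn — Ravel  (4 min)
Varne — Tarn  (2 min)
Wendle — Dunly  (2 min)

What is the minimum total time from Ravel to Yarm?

Candidate routes:
Ravel → Marden → Neston → Irby → Yarm: 6+1+3+5 = 15
Ravel → Dunly → Wendle → Marden → Neston → Irby → Yarm: 4+2+1+1+3+5 = 16
The minimum is 15 min via Ravel → Marden → Neston → Irby → Yarm.

15 min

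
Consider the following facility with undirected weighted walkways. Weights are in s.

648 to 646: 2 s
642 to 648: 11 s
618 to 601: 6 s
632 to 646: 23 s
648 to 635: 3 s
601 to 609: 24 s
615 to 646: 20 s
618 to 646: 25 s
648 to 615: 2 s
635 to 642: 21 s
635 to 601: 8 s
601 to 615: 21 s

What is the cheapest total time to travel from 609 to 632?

Enumerating some paths:
609 - 601 - 635 - 648 - 646 - 632: 24+8+3+2+23 = 60
609 - 601 - 615 - 648 - 646 - 632: 24+21+2+2+23 = 72
Cheapest is 609 - 601 - 635 - 648 - 646 - 632 at 60 s.

60 s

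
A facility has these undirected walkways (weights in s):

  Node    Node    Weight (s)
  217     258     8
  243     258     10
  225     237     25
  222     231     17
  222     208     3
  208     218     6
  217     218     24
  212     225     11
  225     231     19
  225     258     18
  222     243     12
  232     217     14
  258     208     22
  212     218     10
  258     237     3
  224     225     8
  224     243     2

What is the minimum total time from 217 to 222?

Settle nodes by increasing distance from 217:
217: 0
258: 8  (via 217)
237: 11  (via 258)
232: 14  (via 217)
243: 18  (via 258)
224: 20  (via 243)
218: 24  (via 217)
225: 26  (via 258)
222: 30  (via 243)
Shortest route: 217 → 258 → 243 → 222 = 30 s.

30 s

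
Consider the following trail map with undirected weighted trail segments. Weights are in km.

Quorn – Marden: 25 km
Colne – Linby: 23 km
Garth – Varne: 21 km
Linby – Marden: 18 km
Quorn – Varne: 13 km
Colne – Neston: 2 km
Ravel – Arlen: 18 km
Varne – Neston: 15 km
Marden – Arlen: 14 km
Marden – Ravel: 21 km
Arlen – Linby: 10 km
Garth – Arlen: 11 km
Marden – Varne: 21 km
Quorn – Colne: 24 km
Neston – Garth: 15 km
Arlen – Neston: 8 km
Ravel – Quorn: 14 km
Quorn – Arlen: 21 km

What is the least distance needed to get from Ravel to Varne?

Running Dijkstra from Ravel:
Ravel: 0
Quorn: 14  (via Ravel)
Arlen: 18  (via Ravel)
Marden: 21  (via Ravel)
Neston: 26  (via Arlen)
Varne: 27  (via Quorn)
Shortest route: Ravel → Quorn → Varne = 27 km.

27 km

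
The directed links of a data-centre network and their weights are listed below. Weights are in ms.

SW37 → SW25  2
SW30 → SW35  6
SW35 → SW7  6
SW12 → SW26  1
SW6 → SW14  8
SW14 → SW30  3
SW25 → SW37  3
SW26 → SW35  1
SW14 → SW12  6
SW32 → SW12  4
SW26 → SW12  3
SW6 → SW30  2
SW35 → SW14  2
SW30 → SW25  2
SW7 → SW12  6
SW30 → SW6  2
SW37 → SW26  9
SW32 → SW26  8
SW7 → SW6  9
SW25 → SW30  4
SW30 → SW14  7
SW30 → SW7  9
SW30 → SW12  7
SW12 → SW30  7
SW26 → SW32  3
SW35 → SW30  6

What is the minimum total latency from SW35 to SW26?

9 ms

Candidate routes:
SW35 → SW14 → SW12 → SW26: 2+6+1 = 9
SW35 → SW7 → SW12 → SW26: 6+6+1 = 13
SW35 → SW14 → SW30 → SW12 → SW26: 2+3+7+1 = 13
Cheapest is SW35 → SW14 → SW12 → SW26 at 9 ms.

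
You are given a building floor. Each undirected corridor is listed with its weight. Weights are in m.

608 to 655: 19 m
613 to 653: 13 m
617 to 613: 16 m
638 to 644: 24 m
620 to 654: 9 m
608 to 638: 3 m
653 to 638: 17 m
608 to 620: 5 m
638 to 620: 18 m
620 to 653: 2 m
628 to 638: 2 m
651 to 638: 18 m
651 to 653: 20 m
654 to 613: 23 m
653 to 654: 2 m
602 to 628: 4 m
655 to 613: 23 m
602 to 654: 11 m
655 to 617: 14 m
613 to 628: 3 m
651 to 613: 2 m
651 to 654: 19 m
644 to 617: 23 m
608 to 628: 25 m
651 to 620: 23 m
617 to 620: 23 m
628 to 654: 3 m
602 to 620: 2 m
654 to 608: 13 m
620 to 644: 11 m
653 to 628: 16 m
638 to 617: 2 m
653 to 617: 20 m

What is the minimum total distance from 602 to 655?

22 m

Running Dijkstra from 602:
602: 0
620: 2  (via 602)
628: 4  (via 602)
653: 4  (via 620)
654: 6  (via 653)
638: 6  (via 628)
613: 7  (via 628)
608: 7  (via 620)
617: 8  (via 638)
651: 9  (via 613)
644: 13  (via 620)
655: 22  (via 617)
Shortest route: 602 → 628 → 638 → 617 → 655 = 22 m.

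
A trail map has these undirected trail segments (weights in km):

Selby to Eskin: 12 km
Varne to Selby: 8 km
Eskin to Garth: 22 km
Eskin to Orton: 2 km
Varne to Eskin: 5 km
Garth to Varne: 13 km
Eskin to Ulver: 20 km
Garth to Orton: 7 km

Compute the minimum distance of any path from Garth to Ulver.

29 km

Enumerating some paths:
Garth → Eskin → Ulver: 22+20 = 42
Garth → Orton → Eskin → Ulver: 7+2+20 = 29
Garth → Varne → Eskin → Ulver: 13+5+20 = 38
The minimum is 29 km via Garth → Orton → Eskin → Ulver.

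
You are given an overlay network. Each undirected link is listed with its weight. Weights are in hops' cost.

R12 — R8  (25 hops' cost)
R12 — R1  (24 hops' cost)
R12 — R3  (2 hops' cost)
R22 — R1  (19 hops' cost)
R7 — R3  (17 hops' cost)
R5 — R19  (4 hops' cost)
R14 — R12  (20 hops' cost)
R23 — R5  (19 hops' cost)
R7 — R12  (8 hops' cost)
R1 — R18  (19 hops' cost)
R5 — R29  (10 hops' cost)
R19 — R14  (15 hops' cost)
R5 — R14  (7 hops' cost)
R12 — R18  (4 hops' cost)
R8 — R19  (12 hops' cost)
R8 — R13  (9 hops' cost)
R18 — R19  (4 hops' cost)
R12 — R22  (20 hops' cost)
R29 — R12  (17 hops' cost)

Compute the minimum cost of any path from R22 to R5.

32 hops' cost

Settle nodes by increasing distance from R22:
R22: 0
R1: 19  (via R22)
R12: 20  (via R22)
R3: 22  (via R12)
R18: 24  (via R12)
R7: 28  (via R12)
R19: 28  (via R18)
R5: 32  (via R19)
Shortest route: R22 → R12 → R18 → R19 → R5 = 32 hops' cost.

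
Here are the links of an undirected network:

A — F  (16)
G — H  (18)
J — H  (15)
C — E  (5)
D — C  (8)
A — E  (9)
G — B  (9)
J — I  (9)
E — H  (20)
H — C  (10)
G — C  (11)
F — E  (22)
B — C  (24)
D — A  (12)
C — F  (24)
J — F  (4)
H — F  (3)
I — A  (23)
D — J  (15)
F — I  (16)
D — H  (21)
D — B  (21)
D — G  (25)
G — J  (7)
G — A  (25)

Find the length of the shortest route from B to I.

25

Compare a few routes:
B → G → H → F → J → I: 9+18+3+4+9 = 43
B → G → J → F → I: 9+7+4+16 = 36
B → G → J → I: 9+7+9 = 25
Cheapest is B → G → J → I at 25.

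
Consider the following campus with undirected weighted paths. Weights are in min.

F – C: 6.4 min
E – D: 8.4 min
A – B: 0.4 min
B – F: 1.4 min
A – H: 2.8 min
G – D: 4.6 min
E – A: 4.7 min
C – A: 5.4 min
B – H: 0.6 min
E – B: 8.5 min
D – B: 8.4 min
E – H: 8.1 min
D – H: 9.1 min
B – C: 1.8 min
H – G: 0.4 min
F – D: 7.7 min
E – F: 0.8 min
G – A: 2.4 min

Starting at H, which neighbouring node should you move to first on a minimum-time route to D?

G

Compare a few routes:
H - B - A - G - D: 0.6+0.4+2.4+4.6 = 8
H - G - D: 0.4+4.6 = 5
Cheapest is H - G - D at 5 min.
So from H the first move is to G.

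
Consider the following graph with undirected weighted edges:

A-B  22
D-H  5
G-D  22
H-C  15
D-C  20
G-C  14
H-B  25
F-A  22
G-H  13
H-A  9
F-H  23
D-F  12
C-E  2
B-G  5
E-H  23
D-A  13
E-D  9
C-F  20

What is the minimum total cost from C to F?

20

Settle nodes by increasing distance from C:
C: 0
E: 2  (via C)
D: 11  (via E)
G: 14  (via C)
H: 15  (via C)
B: 19  (via G)
F: 20  (via C)
Shortest route: C → F = 20.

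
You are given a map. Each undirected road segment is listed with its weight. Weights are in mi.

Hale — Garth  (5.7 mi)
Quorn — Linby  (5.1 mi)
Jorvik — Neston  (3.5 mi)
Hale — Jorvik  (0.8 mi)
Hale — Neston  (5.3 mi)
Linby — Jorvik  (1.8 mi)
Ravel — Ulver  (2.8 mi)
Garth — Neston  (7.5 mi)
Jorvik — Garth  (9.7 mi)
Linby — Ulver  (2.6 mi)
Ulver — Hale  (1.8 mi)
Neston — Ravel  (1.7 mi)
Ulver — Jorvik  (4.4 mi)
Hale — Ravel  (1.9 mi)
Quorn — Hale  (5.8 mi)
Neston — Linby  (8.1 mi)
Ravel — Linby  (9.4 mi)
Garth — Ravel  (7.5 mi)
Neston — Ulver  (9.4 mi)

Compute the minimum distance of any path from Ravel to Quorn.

Enumerating some paths:
Ravel–Hale–Jorvik–Linby–Quorn: 1.9+0.8+1.8+5.1 = 9.6
Ravel–Hale–Quorn: 1.9+5.8 = 7.7
Ravel–Ulver–Hale–Quorn: 2.8+1.8+5.8 = 10.4
Cheapest is Ravel–Hale–Quorn at 7.7 mi.

7.7 mi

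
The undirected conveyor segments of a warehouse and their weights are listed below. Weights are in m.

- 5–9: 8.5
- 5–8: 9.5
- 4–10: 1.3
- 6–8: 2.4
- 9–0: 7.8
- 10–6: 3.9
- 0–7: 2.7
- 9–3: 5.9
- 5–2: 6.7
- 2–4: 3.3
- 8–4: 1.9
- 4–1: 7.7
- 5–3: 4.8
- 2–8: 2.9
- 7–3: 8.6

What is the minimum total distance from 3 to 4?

Enumerating some paths:
3 → 5 → 2 → 8 → 4: 4.8+6.7+2.9+1.9 = 16.3
3 → 5 → 2 → 4: 4.8+6.7+3.3 = 14.8
3 → 5 → 8 → 4: 4.8+9.5+1.9 = 16.2
Cheapest is 3 → 5 → 2 → 4 at 14.8 m.

14.8 m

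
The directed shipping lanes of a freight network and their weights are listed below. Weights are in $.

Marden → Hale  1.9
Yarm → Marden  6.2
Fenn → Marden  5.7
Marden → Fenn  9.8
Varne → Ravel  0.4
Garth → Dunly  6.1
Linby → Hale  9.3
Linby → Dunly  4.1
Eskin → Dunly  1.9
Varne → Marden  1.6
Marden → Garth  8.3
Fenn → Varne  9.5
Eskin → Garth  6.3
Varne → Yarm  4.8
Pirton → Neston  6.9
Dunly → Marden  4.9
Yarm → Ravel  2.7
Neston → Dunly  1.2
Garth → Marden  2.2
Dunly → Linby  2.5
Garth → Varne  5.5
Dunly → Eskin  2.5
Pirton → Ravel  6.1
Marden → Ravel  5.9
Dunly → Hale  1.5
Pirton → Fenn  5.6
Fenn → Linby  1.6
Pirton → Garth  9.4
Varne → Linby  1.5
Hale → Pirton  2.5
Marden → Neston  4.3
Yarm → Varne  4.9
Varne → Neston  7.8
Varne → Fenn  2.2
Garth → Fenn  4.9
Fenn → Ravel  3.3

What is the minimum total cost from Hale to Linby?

$9.7

Compare a few routes:
Hale → Pirton → Fenn → Linby: 2.5+5.6+1.6 = 9.7
Hale → Pirton → Neston → Dunly → Linby: 2.5+6.9+1.2+2.5 = 13.1
Hale → Pirton → Garth → Fenn → Linby: 2.5+9.4+4.9+1.6 = 18.4
The minimum is $9.7 via Hale → Pirton → Fenn → Linby.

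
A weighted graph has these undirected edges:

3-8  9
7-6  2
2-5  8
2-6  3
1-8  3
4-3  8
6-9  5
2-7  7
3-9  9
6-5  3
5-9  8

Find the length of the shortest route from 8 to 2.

26

Settle nodes by increasing distance from 8:
8: 0
1: 3  (via 8)
3: 9  (via 8)
4: 17  (via 3)
9: 18  (via 3)
6: 23  (via 9)
7: 25  (via 6)
2: 26  (via 6)
Shortest route: 8 → 3 → 9 → 6 → 2 = 26.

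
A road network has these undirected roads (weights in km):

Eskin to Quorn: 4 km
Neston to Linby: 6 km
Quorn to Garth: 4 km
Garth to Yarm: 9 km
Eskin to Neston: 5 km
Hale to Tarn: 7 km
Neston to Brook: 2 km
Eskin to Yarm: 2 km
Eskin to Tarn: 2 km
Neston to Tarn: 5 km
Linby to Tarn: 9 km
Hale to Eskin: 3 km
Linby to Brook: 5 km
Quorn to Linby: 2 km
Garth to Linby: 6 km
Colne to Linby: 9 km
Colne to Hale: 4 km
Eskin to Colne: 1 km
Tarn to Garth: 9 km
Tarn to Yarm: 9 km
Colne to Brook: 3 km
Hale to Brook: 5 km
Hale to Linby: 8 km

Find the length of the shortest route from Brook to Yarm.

6 km

Settle nodes by increasing distance from Brook:
Brook: 0
Neston: 2  (via Brook)
Colne: 3  (via Brook)
Eskin: 4  (via Colne)
Hale: 5  (via Brook)
Linby: 5  (via Brook)
Tarn: 6  (via Eskin)
Yarm: 6  (via Eskin)
Shortest route: Brook–Colne–Eskin–Yarm = 6 km.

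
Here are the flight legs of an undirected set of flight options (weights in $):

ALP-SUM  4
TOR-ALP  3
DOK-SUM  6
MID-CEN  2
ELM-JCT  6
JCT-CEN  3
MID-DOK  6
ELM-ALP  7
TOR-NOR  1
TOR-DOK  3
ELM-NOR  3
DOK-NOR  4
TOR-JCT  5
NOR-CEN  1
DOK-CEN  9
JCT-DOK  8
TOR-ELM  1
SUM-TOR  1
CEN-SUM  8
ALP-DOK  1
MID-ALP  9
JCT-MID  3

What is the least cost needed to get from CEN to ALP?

Enumerating some paths:
CEN - NOR - TOR - DOK - ALP: 1+1+3+1 = 6
CEN - NOR - DOK - ALP: 1+4+1 = 6
CEN - NOR - TOR - ALP: 1+1+3 = 5
The minimum is $5 via CEN - NOR - TOR - ALP.

$5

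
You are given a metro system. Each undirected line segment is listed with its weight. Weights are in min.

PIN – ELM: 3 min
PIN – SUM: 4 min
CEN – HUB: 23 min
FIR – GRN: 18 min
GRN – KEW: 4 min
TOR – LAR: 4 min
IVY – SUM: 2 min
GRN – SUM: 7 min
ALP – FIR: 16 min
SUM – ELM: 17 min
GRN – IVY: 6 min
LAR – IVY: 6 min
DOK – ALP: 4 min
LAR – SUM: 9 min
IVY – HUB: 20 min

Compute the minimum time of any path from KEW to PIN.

Candidate routes:
KEW → GRN → SUM → PIN: 4+7+4 = 15
KEW → GRN → IVY → SUM → PIN: 4+6+2+4 = 16
KEW → GRN → IVY → LAR → SUM → PIN: 4+6+6+9+4 = 29
KEW → GRN → SUM → ELM → PIN: 4+7+17+3 = 31
Cheapest is KEW → GRN → SUM → PIN at 15 min.

15 min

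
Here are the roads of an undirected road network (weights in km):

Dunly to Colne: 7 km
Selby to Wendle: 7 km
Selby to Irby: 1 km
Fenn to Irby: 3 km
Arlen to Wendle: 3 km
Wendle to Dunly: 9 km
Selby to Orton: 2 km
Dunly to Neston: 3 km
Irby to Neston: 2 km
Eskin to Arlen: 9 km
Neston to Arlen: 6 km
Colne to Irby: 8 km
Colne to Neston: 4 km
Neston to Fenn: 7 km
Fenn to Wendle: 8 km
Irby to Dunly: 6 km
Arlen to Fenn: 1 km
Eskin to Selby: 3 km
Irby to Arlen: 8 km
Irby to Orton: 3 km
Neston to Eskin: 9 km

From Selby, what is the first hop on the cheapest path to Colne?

Irby

Enumerating some paths:
Selby - Irby - Neston - Dunly - Colne: 1+2+3+7 = 13
Selby - Irby - Colne: 1+8 = 9
Selby - Orton - Irby - Neston - Colne: 2+3+2+4 = 11
Selby - Irby - Neston - Colne: 1+2+4 = 7
The minimum is 7 km via Selby - Irby - Neston - Colne.
So from Selby the first move is to Irby.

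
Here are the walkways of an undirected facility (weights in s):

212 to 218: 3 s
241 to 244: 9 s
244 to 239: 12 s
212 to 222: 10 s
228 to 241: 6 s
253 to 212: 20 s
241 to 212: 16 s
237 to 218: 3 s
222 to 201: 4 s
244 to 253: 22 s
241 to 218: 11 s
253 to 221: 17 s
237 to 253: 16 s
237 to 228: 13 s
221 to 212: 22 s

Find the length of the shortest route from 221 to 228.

41 s

Running Dijkstra from 221:
221: 0
253: 17  (via 221)
212: 22  (via 221)
218: 25  (via 212)
237: 28  (via 218)
222: 32  (via 212)
201: 36  (via 222)
241: 36  (via 218)
244: 39  (via 253)
228: 41  (via 237)
Shortest route: 221 → 212 → 218 → 237 → 228 = 41 s.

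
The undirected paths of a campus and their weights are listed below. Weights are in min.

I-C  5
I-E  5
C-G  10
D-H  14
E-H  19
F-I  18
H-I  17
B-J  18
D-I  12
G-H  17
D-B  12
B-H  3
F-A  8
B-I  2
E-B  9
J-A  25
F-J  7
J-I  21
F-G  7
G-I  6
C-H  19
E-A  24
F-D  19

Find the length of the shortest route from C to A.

Running Dijkstra from C:
C: 0
I: 5  (via C)
B: 7  (via I)
E: 10  (via I)
G: 10  (via C)
H: 10  (via B)
D: 17  (via I)
F: 17  (via G)
J: 24  (via F)
A: 25  (via F)
Shortest route: C → G → F → A = 25 min.

25 min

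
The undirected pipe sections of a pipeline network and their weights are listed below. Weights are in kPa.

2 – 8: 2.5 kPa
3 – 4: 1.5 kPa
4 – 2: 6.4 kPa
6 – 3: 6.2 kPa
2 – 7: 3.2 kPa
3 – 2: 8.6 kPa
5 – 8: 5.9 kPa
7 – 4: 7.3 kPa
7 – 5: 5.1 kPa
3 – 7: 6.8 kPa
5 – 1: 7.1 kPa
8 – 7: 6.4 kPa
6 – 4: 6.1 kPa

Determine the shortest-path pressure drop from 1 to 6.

25.2 kPa

Enumerating some paths:
1–5–7–4–3–6: 7.1+5.1+7.3+1.5+6.2 = 27.2
1–5–7–3–6: 7.1+5.1+6.8+6.2 = 25.2
1–5–7–4–6: 7.1+5.1+7.3+6.1 = 25.6
1–5–7–3–4–6: 7.1+5.1+6.8+1.5+6.1 = 26.6
Cheapest is 1–5–7–3–6 at 25.2 kPa.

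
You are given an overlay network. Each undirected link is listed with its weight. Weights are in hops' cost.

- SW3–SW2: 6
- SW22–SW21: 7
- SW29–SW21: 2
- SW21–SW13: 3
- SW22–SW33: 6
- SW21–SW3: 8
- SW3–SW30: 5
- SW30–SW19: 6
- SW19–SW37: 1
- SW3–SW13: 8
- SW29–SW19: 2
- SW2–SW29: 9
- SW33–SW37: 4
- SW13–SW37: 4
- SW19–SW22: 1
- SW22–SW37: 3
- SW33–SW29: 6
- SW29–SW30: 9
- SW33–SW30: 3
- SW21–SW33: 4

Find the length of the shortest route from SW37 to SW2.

Shortest distances from SW37:
SW37: 0
SW19: 1  (via SW37)
SW22: 2  (via SW19)
SW29: 3  (via SW19)
SW33: 4  (via SW37)
SW13: 4  (via SW37)
SW21: 5  (via SW29)
SW30: 7  (via SW19)
SW2: 12  (via SW29)
Shortest route: SW37 → SW19 → SW29 → SW2 = 12 hops' cost.

12 hops' cost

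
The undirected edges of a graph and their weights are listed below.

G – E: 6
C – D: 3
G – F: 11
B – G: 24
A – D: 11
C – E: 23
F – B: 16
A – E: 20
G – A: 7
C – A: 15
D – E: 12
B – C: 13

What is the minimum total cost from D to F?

29

Running Dijkstra from D:
D: 0
C: 3  (via D)
A: 11  (via D)
E: 12  (via D)
B: 16  (via C)
G: 18  (via A)
F: 29  (via G)
Shortest route: D → A → G → F = 29.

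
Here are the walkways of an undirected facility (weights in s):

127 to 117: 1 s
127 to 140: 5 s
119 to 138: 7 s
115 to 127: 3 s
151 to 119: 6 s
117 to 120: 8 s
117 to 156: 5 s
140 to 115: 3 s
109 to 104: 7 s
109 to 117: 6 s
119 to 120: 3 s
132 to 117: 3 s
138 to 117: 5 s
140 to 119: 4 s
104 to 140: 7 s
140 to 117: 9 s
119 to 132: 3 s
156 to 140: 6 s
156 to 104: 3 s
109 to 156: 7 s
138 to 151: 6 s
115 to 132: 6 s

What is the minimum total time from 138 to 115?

9 s

Candidate routes:
138 → 117 → 127 → 140 → 115: 5+1+5+3 = 14
138 → 119 → 140 → 115: 7+4+3 = 14
138 → 117 → 127 → 115: 5+1+3 = 9
Cheapest is 138 → 117 → 127 → 115 at 9 s.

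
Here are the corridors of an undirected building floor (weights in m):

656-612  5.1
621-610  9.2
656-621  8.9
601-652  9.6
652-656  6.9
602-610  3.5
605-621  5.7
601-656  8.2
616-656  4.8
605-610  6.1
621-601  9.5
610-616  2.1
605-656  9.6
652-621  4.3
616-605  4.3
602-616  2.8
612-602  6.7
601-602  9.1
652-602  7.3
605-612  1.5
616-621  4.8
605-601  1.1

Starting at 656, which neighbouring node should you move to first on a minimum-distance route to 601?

612

Compare a few routes:
656 - 612 - 605 - 601: 5.1+1.5+1.1 = 7.7
656 - 601: 8.2 = 8.2
656 - 616 - 605 - 601: 4.8+4.3+1.1 = 10.2
Cheapest is 656 - 612 - 605 - 601 at 7.7 m.
So from 656 the first move is to 612.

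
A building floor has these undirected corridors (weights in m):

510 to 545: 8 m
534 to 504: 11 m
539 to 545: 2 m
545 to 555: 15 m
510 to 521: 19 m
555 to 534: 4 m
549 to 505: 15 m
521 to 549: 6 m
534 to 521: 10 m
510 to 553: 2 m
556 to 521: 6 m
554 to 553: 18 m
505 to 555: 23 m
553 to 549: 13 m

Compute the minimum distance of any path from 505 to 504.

38 m

Shortest distances from 505:
505: 0
549: 15  (via 505)
521: 21  (via 549)
555: 23  (via 505)
556: 27  (via 521)
534: 27  (via 555)
553: 28  (via 549)
510: 30  (via 553)
504: 38  (via 534)
Shortest route: 505–555–534–504 = 38 m.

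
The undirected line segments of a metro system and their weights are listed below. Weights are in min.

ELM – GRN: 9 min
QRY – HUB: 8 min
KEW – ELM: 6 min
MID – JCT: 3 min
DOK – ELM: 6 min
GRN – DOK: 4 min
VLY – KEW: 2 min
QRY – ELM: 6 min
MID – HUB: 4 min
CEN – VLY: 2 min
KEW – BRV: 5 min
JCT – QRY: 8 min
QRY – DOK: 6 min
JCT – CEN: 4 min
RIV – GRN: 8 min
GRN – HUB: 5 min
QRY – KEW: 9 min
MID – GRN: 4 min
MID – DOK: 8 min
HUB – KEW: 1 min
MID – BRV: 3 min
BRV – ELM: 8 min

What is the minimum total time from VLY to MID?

Shortest distances from VLY:
VLY: 0
KEW: 2  (via VLY)
CEN: 2  (via VLY)
HUB: 3  (via KEW)
JCT: 6  (via CEN)
MID: 7  (via HUB)
Shortest route: VLY–KEW–HUB–MID = 7 min.

7 min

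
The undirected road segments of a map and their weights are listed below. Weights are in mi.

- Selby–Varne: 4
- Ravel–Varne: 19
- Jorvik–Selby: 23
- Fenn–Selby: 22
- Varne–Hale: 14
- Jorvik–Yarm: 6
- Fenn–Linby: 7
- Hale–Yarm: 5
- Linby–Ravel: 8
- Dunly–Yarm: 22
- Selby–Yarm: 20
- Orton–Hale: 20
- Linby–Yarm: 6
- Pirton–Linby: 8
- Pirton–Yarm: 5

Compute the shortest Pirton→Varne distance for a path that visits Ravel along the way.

35 mi

Shortest Pirton→Ravel: Pirton–Linby–Ravel = 16
Shortest Ravel→Varne: Ravel–Varne = 19
Total via Ravel: 16 + 19 = 35 mi.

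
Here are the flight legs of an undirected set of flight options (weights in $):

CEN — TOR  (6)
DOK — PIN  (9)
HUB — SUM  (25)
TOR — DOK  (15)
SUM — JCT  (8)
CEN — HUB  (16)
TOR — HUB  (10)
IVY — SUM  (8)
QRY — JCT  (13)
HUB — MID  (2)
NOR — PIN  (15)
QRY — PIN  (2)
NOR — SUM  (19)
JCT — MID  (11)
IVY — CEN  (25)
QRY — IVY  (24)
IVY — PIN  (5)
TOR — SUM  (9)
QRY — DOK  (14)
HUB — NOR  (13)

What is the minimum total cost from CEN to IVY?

$23

Running Dijkstra from CEN:
CEN: 0
TOR: 6  (via CEN)
SUM: 15  (via TOR)
HUB: 16  (via CEN)
MID: 18  (via HUB)
DOK: 21  (via TOR)
IVY: 23  (via SUM)
Shortest route: CEN–TOR–SUM–IVY = $23.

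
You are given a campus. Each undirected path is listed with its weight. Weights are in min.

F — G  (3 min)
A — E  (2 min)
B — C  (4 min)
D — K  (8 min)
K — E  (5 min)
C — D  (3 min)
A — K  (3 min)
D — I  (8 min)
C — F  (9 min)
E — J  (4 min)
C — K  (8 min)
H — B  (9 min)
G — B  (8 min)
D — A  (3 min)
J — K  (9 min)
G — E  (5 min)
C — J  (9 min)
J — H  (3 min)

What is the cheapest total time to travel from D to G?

Settle nodes by increasing distance from D:
D: 0
A: 3  (via D)
C: 3  (via D)
E: 5  (via A)
K: 6  (via A)
B: 7  (via C)
I: 8  (via D)
J: 9  (via E)
G: 10  (via E)
Shortest route: D–A–E–G = 10 min.

10 min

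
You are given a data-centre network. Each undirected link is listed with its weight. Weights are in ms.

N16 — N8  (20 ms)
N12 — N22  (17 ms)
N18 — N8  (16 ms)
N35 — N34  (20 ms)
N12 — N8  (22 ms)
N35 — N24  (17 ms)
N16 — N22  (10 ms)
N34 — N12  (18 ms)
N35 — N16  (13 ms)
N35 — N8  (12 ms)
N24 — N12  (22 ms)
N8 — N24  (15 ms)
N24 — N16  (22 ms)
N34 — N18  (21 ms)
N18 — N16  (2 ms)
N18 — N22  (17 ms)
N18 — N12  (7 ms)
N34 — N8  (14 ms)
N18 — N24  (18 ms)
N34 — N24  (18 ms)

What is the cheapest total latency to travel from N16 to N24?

20 ms

Compare a few routes:
N16–N18–N24: 2+18 = 20
N16–N24: 22 = 22
The minimum is 20 ms via N16–N18–N24.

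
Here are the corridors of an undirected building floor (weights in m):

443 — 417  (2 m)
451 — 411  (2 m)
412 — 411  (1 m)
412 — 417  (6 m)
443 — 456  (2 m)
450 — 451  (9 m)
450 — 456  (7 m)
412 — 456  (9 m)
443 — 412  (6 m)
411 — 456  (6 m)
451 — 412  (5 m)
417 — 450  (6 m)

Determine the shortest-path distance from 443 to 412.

6 m

Shortest distances from 443:
443: 0
456: 2  (via 443)
417: 2  (via 443)
412: 6  (via 443)
Shortest route: 443–412 = 6 m.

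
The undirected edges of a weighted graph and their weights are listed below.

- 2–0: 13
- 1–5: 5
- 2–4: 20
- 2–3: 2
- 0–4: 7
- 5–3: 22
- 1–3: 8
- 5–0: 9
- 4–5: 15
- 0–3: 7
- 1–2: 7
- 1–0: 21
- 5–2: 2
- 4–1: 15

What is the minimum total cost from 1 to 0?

14

Enumerating some paths:
1–5–0: 5+9 = 14
1–3–0: 8+7 = 15
1–5–2–3–0: 5+2+2+7 = 16
1–2–3–0: 7+2+7 = 16
The minimum is 14 via 1–5–0.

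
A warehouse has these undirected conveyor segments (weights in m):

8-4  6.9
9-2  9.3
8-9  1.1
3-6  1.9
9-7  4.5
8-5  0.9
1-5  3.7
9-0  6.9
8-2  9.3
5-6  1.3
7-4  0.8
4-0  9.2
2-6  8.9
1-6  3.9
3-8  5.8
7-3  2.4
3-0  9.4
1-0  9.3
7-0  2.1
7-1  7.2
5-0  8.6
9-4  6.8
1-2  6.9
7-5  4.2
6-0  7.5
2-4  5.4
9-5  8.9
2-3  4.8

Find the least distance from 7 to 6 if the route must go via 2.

12.9 m

Best 7 to 2: 7–4–2 costing 6.2
Shortest 2→6: 2–3–6 = 6.7
Total via 2: 6.2 + 6.7 = 12.9 m.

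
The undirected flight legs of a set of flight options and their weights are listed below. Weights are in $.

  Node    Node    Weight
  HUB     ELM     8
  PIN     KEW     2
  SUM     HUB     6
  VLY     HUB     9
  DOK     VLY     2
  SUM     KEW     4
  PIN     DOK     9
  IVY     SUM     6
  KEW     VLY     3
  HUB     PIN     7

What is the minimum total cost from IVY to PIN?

Running Dijkstra from IVY:
IVY: 0
SUM: 6  (via IVY)
KEW: 10  (via SUM)
HUB: 12  (via SUM)
PIN: 12  (via KEW)
Shortest route: IVY → SUM → KEW → PIN = $12.

$12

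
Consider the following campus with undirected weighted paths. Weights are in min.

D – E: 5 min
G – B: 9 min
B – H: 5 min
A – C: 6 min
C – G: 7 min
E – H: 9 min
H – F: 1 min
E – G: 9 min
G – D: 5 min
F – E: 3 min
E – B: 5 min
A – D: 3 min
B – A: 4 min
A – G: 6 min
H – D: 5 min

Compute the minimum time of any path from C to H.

14 min

Enumerating some paths:
C - A - D - H: 6+3+5 = 14
C - A - B - H: 6+4+5 = 15
Cheapest is C - A - D - H at 14 min.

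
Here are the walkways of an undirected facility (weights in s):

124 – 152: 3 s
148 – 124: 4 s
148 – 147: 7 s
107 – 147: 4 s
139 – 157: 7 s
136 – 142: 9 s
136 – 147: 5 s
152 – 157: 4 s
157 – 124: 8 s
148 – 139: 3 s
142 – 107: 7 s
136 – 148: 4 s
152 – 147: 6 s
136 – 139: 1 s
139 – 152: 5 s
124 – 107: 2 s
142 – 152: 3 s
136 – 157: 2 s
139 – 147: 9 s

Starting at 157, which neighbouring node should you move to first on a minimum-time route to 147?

136

Enumerating some paths:
157 - 136 - 139 - 147: 2+1+9 = 12
157 - 136 - 147: 2+5 = 7
157 - 152 - 147: 4+6 = 10
The minimum is 7 s via 157 - 136 - 147.
So from 157 the first move is to 136.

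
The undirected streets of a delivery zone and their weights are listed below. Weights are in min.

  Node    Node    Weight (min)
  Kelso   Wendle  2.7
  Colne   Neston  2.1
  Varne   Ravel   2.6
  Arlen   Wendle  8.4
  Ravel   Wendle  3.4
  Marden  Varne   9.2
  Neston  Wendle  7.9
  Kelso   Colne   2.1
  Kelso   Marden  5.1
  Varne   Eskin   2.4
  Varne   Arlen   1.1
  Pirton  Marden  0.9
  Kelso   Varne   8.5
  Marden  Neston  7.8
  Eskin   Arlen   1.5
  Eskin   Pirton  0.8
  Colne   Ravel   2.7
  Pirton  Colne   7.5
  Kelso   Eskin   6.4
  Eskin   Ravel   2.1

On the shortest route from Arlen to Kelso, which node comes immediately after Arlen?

Eskin

Enumerating some paths:
Arlen–Eskin–Ravel–Colne–Kelso: 1.5+2.1+2.7+2.1 = 8.4
Arlen–Eskin–Pirton–Marden–Kelso: 1.5+0.8+0.9+5.1 = 8.3
Arlen–Eskin–Kelso: 1.5+6.4 = 7.9
Cheapest is Arlen–Eskin–Kelso at 7.9 min.
So from Arlen the first move is to Eskin.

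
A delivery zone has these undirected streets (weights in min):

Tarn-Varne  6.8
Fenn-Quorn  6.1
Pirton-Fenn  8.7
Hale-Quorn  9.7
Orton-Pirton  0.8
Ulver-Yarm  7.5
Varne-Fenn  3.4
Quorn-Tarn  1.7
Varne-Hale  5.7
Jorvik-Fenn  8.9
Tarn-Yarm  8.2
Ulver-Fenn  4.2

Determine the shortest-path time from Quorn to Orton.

Running Dijkstra from Quorn:
Quorn: 0
Tarn: 1.7  (via Quorn)
Fenn: 6.1  (via Quorn)
Varne: 8.5  (via Tarn)
Hale: 9.7  (via Quorn)
Yarm: 9.9  (via Tarn)
Ulver: 10.3  (via Fenn)
Pirton: 14.8  (via Fenn)
Jorvik: 15  (via Fenn)
Orton: 15.6  (via Pirton)
Shortest route: Quorn–Fenn–Pirton–Orton = 15.6 min.

15.6 min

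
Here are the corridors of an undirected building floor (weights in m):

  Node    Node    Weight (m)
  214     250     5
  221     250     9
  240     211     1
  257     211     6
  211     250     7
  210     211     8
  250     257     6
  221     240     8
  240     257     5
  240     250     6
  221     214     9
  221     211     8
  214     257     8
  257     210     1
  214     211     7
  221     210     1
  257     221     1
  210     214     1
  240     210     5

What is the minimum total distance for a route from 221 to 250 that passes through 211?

14 m

Best 221 to 211: 221–257–211 costing 7
Best 211 to 250: 211–250 costing 7
Total via 211: 7 + 7 = 14 m.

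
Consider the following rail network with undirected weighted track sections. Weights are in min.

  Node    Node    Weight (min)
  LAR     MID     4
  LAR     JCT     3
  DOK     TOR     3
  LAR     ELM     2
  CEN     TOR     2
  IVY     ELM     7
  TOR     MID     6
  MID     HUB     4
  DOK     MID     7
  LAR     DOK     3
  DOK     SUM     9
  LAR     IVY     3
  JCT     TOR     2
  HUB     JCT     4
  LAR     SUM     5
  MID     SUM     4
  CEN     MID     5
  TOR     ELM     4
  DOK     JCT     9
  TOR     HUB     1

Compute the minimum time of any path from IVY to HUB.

Running Dijkstra from IVY:
IVY: 0
LAR: 3  (via IVY)
ELM: 5  (via LAR)
DOK: 6  (via LAR)
JCT: 6  (via LAR)
MID: 7  (via LAR)
TOR: 8  (via JCT)
SUM: 8  (via LAR)
HUB: 9  (via TOR)
Shortest route: IVY–LAR–JCT–TOR–HUB = 9 min.

9 min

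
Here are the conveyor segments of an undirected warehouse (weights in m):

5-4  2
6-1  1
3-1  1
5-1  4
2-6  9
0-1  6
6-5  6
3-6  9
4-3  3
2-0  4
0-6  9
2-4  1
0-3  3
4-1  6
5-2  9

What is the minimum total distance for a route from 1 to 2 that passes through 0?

Shortest 1→0: 1–3–0 = 4
Shortest 0→2: 0–2 = 4
Total via 0: 4 + 4 = 8 m.

8 m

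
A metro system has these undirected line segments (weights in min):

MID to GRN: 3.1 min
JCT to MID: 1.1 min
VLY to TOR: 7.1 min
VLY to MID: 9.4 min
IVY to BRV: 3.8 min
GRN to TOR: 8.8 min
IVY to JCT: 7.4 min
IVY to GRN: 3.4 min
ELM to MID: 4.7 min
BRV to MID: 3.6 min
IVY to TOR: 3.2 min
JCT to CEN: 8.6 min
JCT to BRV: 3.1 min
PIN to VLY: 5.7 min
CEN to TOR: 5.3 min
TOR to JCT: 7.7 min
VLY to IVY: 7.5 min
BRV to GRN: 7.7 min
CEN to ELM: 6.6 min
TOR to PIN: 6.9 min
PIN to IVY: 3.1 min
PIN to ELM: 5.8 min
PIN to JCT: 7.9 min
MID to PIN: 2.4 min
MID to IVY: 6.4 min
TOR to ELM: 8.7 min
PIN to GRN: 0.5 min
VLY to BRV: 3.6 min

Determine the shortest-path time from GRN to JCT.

Compare a few routes:
GRN - PIN - MID - JCT: 0.5+2.4+1.1 = 4
GRN - MID - JCT: 3.1+1.1 = 4.2
GRN - PIN - MID - BRV - JCT: 0.5+2.4+3.6+3.1 = 9.6
GRN - PIN - JCT: 0.5+7.9 = 8.4
The minimum is 4 min via GRN - PIN - MID - JCT.

4 min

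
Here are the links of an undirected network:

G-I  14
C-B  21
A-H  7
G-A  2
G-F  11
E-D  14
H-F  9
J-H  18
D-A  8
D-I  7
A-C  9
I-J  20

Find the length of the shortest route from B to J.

55

Running Dijkstra from B:
B: 0
C: 21  (via B)
A: 30  (via C)
G: 32  (via A)
H: 37  (via A)
D: 38  (via A)
F: 43  (via G)
I: 45  (via D)
E: 52  (via D)
J: 55  (via H)
Shortest route: B → C → A → H → J = 55.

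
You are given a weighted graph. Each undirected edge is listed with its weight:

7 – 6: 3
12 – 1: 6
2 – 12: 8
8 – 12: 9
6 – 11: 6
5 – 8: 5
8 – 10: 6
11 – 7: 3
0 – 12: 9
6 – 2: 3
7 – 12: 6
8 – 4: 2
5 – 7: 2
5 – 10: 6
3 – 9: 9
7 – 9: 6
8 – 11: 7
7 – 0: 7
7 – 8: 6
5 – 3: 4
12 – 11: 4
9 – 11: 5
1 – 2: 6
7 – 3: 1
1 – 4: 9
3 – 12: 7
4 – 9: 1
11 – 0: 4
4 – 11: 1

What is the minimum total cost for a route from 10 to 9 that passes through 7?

13

Best 10 to 7: 10 → 5 → 7 costing 8
Shortest 7→9: 7 → 11 → 4 → 9 = 5
Total via 7: 8 + 5 = 13.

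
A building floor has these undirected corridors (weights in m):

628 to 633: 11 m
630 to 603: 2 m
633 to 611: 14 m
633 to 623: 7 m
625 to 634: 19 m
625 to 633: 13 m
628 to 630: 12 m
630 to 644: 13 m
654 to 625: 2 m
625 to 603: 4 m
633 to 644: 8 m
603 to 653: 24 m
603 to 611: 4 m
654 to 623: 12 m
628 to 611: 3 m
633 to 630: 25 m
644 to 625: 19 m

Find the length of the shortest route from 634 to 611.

Settle nodes by increasing distance from 634:
634: 0
625: 19  (via 634)
654: 21  (via 625)
603: 23  (via 625)
630: 25  (via 603)
611: 27  (via 603)
Shortest route: 634 → 625 → 603 → 611 = 27 m.

27 m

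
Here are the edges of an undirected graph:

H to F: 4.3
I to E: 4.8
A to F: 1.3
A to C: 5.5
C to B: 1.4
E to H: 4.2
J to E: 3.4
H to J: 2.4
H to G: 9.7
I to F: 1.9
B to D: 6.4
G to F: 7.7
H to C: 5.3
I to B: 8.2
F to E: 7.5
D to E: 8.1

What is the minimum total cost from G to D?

22

Shortest distances from G:
G: 0
F: 7.7  (via G)
A: 9  (via F)
I: 9.6  (via F)
H: 9.7  (via G)
J: 12.1  (via H)
E: 13.9  (via H)
C: 14.5  (via A)
B: 15.9  (via C)
D: 22  (via E)
Shortest route: G–H–E–D = 22.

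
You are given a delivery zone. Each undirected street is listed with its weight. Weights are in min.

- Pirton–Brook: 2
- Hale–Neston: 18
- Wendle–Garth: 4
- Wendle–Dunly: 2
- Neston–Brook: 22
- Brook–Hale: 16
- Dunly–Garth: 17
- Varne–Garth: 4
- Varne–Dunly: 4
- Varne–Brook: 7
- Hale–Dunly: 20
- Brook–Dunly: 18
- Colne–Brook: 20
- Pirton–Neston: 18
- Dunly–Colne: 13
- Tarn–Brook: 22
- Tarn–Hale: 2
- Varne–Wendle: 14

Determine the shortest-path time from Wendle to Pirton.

Candidate routes:
Wendle–Dunly–Brook–Pirton: 2+18+2 = 22
Wendle–Varne–Brook–Pirton: 14+7+2 = 23
Wendle–Garth–Varne–Brook–Pirton: 4+4+7+2 = 17
Wendle–Dunly–Varne–Brook–Pirton: 2+4+7+2 = 15
Cheapest is Wendle–Dunly–Varne–Brook–Pirton at 15 min.

15 min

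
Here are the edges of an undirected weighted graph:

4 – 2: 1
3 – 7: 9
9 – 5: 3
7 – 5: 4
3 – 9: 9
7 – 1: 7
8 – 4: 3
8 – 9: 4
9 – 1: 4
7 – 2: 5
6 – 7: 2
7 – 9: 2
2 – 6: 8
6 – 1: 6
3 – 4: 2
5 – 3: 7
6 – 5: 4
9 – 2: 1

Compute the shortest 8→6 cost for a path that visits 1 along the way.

Best 8 to 1: 8 → 9 → 1 costing 8
Best 1 to 6: 1 → 6 costing 6
Total via 1: 8 + 6 = 14.

14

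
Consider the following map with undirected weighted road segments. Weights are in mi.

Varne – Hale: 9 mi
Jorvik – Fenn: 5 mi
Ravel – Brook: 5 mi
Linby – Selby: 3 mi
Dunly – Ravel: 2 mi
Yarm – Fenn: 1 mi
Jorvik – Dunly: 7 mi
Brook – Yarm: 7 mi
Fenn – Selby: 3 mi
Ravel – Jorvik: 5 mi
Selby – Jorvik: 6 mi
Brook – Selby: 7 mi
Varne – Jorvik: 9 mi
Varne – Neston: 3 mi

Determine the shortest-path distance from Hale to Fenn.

Enumerating some paths:
Hale–Varne–Jorvik–Fenn: 9+9+5 = 23
Hale–Varne–Jorvik–Selby–Fenn: 9+9+6+3 = 27
Cheapest is Hale–Varne–Jorvik–Fenn at 23 mi.

23 mi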